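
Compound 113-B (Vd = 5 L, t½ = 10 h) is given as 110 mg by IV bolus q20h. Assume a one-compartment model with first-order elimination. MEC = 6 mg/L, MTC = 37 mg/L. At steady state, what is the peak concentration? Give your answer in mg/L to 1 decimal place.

The dosing interval is 2 half-lives, so f = 2^(−2) = 0.25.
Accumulation ratio R = 1/(1 − f) = 1/0.75 = 4/3.
Single-dose peak C₀ = D/Vd = 110/5 = 22 mg/L.
Steady-state peak Cmax,ss = C₀·R = 22 × 4/3 ≈ 29.333 mg/L.
Peak 29.3 mg/L vs MTC 37 mg/L: below toxic threshold.

29.3 mg/L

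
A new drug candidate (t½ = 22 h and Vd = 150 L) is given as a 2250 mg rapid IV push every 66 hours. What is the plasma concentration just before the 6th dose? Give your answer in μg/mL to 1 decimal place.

2.1 μg/mL

f = (1/2)^(τ/t½) = (1/2)^(66/22) ≈ 0.1250.
C₀ = D/Vd = 2250/150 ≈ 15.000 μg/mL.
Before the 6th dose, 5 doses have been given. Superposition: Cmin = C₀·(f + f² + … + f^5).
≈ 15.000 × (0.1250 + 0.0156 + 0.0020 + 0.0002 + 0.0000) ≈ 15.000 × 0.1428 ≈ 2.142 μg/mL.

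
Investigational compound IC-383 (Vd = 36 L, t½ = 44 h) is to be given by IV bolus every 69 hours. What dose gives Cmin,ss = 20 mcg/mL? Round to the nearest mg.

1415 mg

τ/t½ = 69/44 ≈ 1.5682, so f = (1/2)^(69/44) ≈ 0.337233.
Cmin,ss = (D/Vd)·f/(1−f), so D = Cmin,ss·Vd·(1−f)/f.
D = 20 × 36 × (1−f)/f ≈ 20 × 36 × 1.96531 ≈ 1415.02 mg.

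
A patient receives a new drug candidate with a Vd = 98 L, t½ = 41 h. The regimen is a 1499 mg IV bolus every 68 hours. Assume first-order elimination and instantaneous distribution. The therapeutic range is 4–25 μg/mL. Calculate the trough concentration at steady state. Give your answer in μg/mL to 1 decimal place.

7.1 μg/mL

k = ln2/t½ = ln2/41 ≈ 0.016906 h⁻¹; fraction remaining f = e^(−kτ) = e^(−0.016906×68) ≈ 0.3168.
At steady state, accumulation factor R = 1/(1 − e^(−kτ)) ≈ 1.4637.
Each bolus raises the concentration by D/Vd = 1499/98 ≈ 15.296 μg/mL.
Steady-state peak Cmax,ss = C₀·R ≈ 15.296 × 1.4637 ≈ 22.389 μg/mL.
One interval later, Cmin,ss = Cmax,ss·e^(−kτ) ≈ 22.389 × 0.3168 ≈ 7.093 μg/mL.
Trough 7.1 μg/mL vs MEC 4 μg/mL: adequate.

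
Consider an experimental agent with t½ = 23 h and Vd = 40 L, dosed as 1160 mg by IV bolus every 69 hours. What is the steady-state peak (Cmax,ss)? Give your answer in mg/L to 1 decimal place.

33.1 mg/L

τ = 69 h = 3 half-lives, so f = (1/2)^3 = 0.125.
Accumulation ratio R = 1/(1 − f) = 1/0.875 = 8/7.
Single-dose peak C₀ = D/Vd = 1160/40 = 29 mg/L.
Steady-state peak Cmax,ss = C₀·R = 29 × 8/7 ≈ 33.143 mg/L.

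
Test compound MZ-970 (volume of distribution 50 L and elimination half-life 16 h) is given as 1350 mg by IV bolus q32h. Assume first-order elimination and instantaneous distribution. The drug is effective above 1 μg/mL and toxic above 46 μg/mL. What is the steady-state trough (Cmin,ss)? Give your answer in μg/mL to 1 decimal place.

The dosing interval is 2 half-lives, so f = 2^(−2) = 0.25.
Accumulation ratio R = 1/(1 − f) = 1/0.75 = 4/3.
Single-dose peak C₀ = D/Vd = 1350/50 = 27 μg/mL.
Steady-state peak Cmax,ss = C₀·R = 27 × 4/3 ≈ 36.000 μg/mL.
Steady-state trough Cmin,ss = Cmax,ss·f ≈ 36.000 × 0.25 ≈ 9.000 μg/mL.
Trough 9.0 μg/mL vs MEC 1 μg/mL: adequate.

9.0 μg/mL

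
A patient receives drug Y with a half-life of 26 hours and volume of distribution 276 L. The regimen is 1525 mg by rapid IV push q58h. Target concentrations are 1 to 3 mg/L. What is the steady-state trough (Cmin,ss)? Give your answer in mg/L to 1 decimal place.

1.5 mg/L

Over one 58-h interval, 58/26 ≈ 2.2308 half-lives elapse, leaving f ≈ 0.2130 of each dose.
Each bolus raises the concentration by D/Vd = 1525/276 ≈ 5.525 mg/L.
Steady-state trough Cmin,ss = C₀·f/(1−f) ≈ 5.525 × 0.2130/0.7870 ≈ 1.495 mg/L.
Trough 1.5 mg/L vs MEC 1 mg/L: adequate.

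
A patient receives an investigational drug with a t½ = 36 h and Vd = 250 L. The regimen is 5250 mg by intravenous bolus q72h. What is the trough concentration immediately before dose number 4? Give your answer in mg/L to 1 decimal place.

f = (1/2)^(τ/t½) = (1/2)^(72/36) ≈ 0.2500.
C₀ = D/Vd = 5250/250 ≈ 21.000 mg/L.
Before the 4th dose, 3 doses have been given. Superposition: Cmin = C₀·(f + f² + … + f^3).
≈ 21.000 × (0.2500 + 0.0625 + 0.0156) ≈ 21.000 × 0.3281 ≈ 6.890 mg/L.

6.9 mg/L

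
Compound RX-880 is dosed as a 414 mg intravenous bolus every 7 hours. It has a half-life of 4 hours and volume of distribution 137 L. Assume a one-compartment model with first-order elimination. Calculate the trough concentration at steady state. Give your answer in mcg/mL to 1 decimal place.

1.3 mcg/mL

Over one 7-h interval, 7/4 ≈ 1.75 half-lives elapse, leaving f ≈ 0.2973 of each dose.
Single-dose peak C₀ = D/Vd = 414/137 ≈ 3.022 mcg/mL.
Steady-state trough Cmin,ss = C₀·f/(1−f) ≈ 3.022 × 0.2973/0.7027 ≈ 1.279 mcg/mL.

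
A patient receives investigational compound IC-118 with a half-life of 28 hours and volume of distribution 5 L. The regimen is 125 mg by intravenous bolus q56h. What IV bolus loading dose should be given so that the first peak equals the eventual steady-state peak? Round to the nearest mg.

f = (1/2)^(56/28) ≈ 0.250000; accumulation ratio R = 1/(1−f) ≈ 1.33333.
Loading dose to hit Cmax,ss on first dose: D_load = D_maint·R ≈ 125 × 1.33333 ≈ 166.67 mg.

167 mg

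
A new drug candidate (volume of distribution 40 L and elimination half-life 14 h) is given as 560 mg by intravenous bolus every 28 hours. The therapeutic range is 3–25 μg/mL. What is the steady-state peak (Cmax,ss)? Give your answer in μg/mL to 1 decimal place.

18.7 μg/mL

The dosing interval is 2 half-lives, so f = 2^(−2) = 0.25.
Accumulation ratio R = 1/(1 − f) = 1/0.75 = 4/3.
Single-dose peak C₀ = D/Vd = 560/40 = 14 μg/mL.
Steady-state peak Cmax,ss = C₀·R = 14 × 4/3 ≈ 18.667 μg/mL.
Peak 18.7 μg/mL vs MTC 25 μg/mL: below toxic threshold.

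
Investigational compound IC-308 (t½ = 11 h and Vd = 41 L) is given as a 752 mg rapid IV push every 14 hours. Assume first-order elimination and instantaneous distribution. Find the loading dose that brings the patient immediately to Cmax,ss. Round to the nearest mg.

1283 mg

f = (1/2)^(14/11) ≈ 0.413877; accumulation ratio R = 1/(1−f) ≈ 1.70613.
Loading dose to hit Cmax,ss on first dose: D_load = D_maint·R ≈ 752 × 1.70613 ≈ 1283.01 mg.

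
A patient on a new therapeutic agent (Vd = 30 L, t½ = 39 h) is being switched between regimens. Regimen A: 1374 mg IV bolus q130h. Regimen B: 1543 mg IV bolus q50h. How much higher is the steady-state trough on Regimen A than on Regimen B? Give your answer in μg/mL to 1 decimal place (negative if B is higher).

Regimen A: f = (1/2)^(130/39) ≈ 0.0992; Cmin,ss = (1374/30)·f/(1−f) ≈ 5.044 μg/mL.
Regimen B: f = (1/2)^(50/39) ≈ 0.4112; Cmin,ss = (1543/30)·f/(1−f) ≈ 35.919 μg/mL.
Difference ≈ 5.044 − 35.919 ≈ -30.875 μg/mL.

-30.9 μg/mL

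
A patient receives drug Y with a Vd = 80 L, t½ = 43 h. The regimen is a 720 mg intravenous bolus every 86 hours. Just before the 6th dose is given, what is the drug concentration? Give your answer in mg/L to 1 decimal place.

3.0 mg/L

f = (1/2)^(τ/t½) = (1/2)^(86/43) ≈ 0.2500.
C₀ = D/Vd = 720/80 ≈ 9.000 mg/L.
Before the 6th dose, 5 doses have been given. Superposition: Cmin = C₀·(f + f² + … + f^5).
≈ 9.000 × (0.2500 + 0.0625 + 0.0156 + 0.0039 + 0.0010) ≈ 9.000 × 0.3330 ≈ 2.997 mg/L.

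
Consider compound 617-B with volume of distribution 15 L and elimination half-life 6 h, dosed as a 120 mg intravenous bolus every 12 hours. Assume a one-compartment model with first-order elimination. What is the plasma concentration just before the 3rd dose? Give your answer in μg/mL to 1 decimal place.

f = (1/2)^(τ/t½) = (1/2)^(12/6) ≈ 0.2500.
C₀ = D/Vd = 120/15 ≈ 8.000 μg/mL.
Before the 3rd dose, 2 doses have been given. Superposition: Cmin = C₀·(f + f²).
≈ 8.000 × (0.2500 + 0.0625) ≈ 8.000 × 0.3125 ≈ 2.500 μg/mL.

2.5 μg/mL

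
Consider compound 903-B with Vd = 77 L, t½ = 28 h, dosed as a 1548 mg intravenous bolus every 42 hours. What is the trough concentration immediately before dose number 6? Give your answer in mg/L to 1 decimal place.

f = (1/2)^(τ/t½) = (1/2)^(42/28) ≈ 0.3536.
C₀ = D/Vd = 1548/77 ≈ 20.104 mg/L.
Before the 6th dose, 5 doses have been given. Superposition: Cmin = C₀·(f + f² + … + f^5).
≈ 20.104 × (0.3536 + 0.1250 + 0.0442 + 0.0156 + 0.0055) ≈ 20.104 × 0.5439 ≈ 10.935 mg/L.

10.9 mg/L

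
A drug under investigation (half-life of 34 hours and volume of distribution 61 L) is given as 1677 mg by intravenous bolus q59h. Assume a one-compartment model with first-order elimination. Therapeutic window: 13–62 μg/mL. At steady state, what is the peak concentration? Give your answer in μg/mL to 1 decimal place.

39.3 μg/mL

Over one 59-h interval, 59/34 ≈ 1.7353 half-lives elapse, leaving f ≈ 0.3003 of each dose.
Accumulation ratio R = 1/(1 − f) ≈ 1/0.6997 ≈ 1.4292.
Single-dose peak C₀ = D/Vd = 1677/61 ≈ 27.492 μg/mL.
Steady-state peak Cmax,ss = C₀·R ≈ 27.492 × 1.4292 ≈ 39.292 μg/mL.
Peak 39.3 μg/mL vs MTC 62 μg/mL: below toxic threshold.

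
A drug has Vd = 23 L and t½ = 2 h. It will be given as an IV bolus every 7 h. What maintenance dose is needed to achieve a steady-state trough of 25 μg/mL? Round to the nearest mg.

τ/t½ = 7/2 ≈ 3.5, so f = (1/2)^(7/2) ≈ 0.088388.
Cmin,ss = (D/Vd)·f/(1−f), so D = Cmin,ss·Vd·(1−f)/f.
D = 25 × 23 × (1−f)/f ≈ 25 × 23 × 10.31375 ≈ 5930.41 mg.

5930 mg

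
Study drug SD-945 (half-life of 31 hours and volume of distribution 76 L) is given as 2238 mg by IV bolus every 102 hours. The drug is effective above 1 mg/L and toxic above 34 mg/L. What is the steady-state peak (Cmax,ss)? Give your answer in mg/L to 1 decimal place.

32.8 mg/L

k = ln2/t½ = ln2/31 ≈ 0.022360 h⁻¹; fraction remaining f = e^(−kτ) = e^(−0.022360×102) ≈ 0.1022.
At steady state, accumulation factor R = 1/(1 − e^(−kτ)) ≈ 1.1138.
Each bolus raises the concentration by D/Vd = 2238/76 ≈ 29.447 mg/L.
Steady-state peak Cmax,ss = C₀·R ≈ 29.447 × 1.1138 ≈ 32.798 mg/L.
Peak 32.8 mg/L vs MTC 34 mg/L: below toxic threshold.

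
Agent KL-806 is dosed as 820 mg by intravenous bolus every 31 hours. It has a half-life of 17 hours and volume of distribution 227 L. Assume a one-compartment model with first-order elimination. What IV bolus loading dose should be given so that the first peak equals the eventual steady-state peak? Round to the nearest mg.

f = (1/2)^(31/17) ≈ 0.282529; accumulation ratio R = 1/(1−f) ≈ 1.39378.
Loading dose to hit Cmax,ss on first dose: D_load = D_maint·R ≈ 820 × 1.39378 ≈ 1142.90 mg.

1143 mg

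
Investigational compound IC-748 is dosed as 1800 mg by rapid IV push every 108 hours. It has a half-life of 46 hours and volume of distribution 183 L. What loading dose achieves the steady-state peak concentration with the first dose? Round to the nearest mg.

f = (1/2)^(108/46) ≈ 0.196442; accumulation ratio R = 1/(1−f) ≈ 1.24447.
Loading dose to hit Cmax,ss on first dose: D_load = D_maint·R ≈ 1800 × 1.24447 ≈ 2240.05 mg.

2240 mg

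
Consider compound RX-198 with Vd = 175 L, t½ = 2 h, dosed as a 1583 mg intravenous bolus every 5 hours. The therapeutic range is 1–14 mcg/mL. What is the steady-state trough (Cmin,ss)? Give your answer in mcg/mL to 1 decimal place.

1.9 mcg/mL

k = ln2/t½ = ln2/2 ≈ 0.346574 h⁻¹; fraction remaining f = e^(−kτ) = e^(−0.346574×5) ≈ 0.1768.
Single-dose peak C₀ = D/Vd = 1583/175 ≈ 9.046 mcg/mL.
Steady-state trough Cmin,ss = C₀·f/(1−f) ≈ 9.046 × 0.1768/0.8232 ≈ 1.943 mcg/mL.
Trough 1.9 mcg/mL vs MEC 1 mcg/mL: adequate.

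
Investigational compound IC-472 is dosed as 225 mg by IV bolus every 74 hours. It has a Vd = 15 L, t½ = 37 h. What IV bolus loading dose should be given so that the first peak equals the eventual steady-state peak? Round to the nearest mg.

f = (1/2)^(74/37) ≈ 0.250000; accumulation ratio R = 1/(1−f) ≈ 1.33333.
Loading dose to hit Cmax,ss on first dose: D_load = D_maint·R ≈ 225 × 1.33333 ≈ 300.00 mg.

300 mg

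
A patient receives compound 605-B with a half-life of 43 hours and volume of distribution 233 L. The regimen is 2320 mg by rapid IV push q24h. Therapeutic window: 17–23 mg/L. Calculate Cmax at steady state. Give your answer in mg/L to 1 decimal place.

31.0 mg/L

k = ln2/t½ = ln2/43 ≈ 0.016120 h⁻¹; fraction remaining f = e^(−kτ) = e^(−0.016120×24) ≈ 0.6792.
At steady state, accumulation factor R = 1/(1 − e^(−kτ)) ≈ 3.1172.
Single-dose peak C₀ = D/Vd = 2320/233 ≈ 9.957 mg/L.
Steady-state peak Cmax,ss = C₀·R ≈ 9.957 × 3.1172 ≈ 31.038 mg/L.
Peak 31.0 mg/L vs MTC 23 mg/L: exceeds toxic threshold.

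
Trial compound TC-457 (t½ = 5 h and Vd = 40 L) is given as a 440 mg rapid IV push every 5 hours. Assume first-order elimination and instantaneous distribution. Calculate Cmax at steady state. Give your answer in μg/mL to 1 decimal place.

22.0 μg/mL

The dosing interval is 1 half-life, so f = 2^(−1) = 0.5.
Accumulation ratio R = 1/(1 − f) = 1/0.5 = 2/1.
Single-dose peak C₀ = D/Vd = 440/40 = 11 μg/mL.
Steady-state peak Cmax,ss = C₀·R = 11 × 2/1 ≈ 22.000 μg/mL.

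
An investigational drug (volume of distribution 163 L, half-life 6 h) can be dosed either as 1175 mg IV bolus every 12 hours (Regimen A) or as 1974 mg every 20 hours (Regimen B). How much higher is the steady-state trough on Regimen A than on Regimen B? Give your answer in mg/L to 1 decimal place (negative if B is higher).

1.1 mg/L

Regimen A: f = (1/2)^(12/6) ≈ 0.2500; Cmin,ss = (1175/163)·f/(1−f) ≈ 2.403 mg/L.
Regimen B: f = (1/2)^(20/6) ≈ 0.0992; Cmin,ss = (1974/163)·f/(1−f) ≈ 1.334 mg/L.
Difference ≈ 2.403 − 1.334 ≈ 1.069 mg/L.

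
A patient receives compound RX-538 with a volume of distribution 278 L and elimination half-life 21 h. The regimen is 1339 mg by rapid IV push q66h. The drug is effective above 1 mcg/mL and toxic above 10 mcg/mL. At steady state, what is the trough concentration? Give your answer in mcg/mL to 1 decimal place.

0.6 mcg/mL

k = ln2/t½ = ln2/21 ≈ 0.033007 h⁻¹; fraction remaining f = e^(−kτ) = e^(−0.033007×66) ≈ 0.1132.
Accumulation ratio R = 1/(1 − f) ≈ 1/0.8868 ≈ 1.1276.
Each bolus raises the concentration by D/Vd = 1339/278 ≈ 4.817 mcg/mL.
Steady-state peak Cmax,ss = C₀·R ≈ 4.817 × 1.1276 ≈ 5.432 mcg/mL.
Steady-state trough Cmin,ss = Cmax,ss·f ≈ 5.432 × 0.1132 ≈ 0.615 mcg/mL.
Trough 0.6 mcg/mL vs MEC 1 mcg/mL: subtherapeutic.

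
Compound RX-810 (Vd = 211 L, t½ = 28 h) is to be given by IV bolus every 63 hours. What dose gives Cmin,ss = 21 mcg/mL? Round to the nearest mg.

16647 mg

τ/t½ = 63/28 ≈ 2.25, so f = (1/2)^(63/28) ≈ 0.210224.
Cmin,ss = (D/Vd)·f/(1−f), so D = Cmin,ss·Vd·(1−f)/f.
D = 21 × 211 × (1−f)/f ≈ 21 × 211 × 3.75683 ≈ 16646.51 mg.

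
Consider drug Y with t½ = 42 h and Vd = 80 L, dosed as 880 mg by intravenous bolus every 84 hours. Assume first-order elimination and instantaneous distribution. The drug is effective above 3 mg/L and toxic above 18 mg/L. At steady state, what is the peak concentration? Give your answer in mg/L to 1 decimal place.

The dosing interval is 2 half-lives, so f = 2^(−2) = 0.25.
Accumulation ratio R = 1/(1 − f) = 1/0.75 = 4/3.
Single-dose peak C₀ = D/Vd = 880/80 = 11 mg/L.
Steady-state peak Cmax,ss = C₀·R = 11 × 4/3 ≈ 14.667 mg/L.
Peak 14.7 mg/L vs MTC 18 mg/L: below toxic threshold.

14.7 mg/L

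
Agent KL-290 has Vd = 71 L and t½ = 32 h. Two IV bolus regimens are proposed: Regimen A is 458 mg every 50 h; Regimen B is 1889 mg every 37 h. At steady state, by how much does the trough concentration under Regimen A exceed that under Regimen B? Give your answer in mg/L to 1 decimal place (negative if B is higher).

Regimen A: f = (1/2)^(50/32) ≈ 0.3386; Cmin,ss = (458/71)·f/(1−f) ≈ 3.302 mg/L.
Regimen B: f = (1/2)^(37/32) ≈ 0.4487; Cmin,ss = (1889/71)·f/(1−f) ≈ 21.654 mg/L.
Difference ≈ 3.302 − 21.654 ≈ -18.352 mg/L.

-18.4 mg/L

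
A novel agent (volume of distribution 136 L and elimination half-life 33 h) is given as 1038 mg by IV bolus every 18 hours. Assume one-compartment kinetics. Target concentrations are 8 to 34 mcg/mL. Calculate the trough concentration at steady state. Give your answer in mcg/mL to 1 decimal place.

τ/t½ = 18/33 ≈ 0.54545, so fraction remaining f = (1/2)^(18/33) ≈ 0.6852.
Each bolus raises the concentration by D/Vd = 1038/136 ≈ 7.632 mcg/mL.
Steady-state trough Cmin,ss = C₀·f/(1−f) ≈ 7.632 × 0.6852/0.3148 ≈ 16.612 mcg/mL.
Trough 16.6 mcg/mL vs MEC 8 mcg/mL: adequate.

16.6 mcg/mL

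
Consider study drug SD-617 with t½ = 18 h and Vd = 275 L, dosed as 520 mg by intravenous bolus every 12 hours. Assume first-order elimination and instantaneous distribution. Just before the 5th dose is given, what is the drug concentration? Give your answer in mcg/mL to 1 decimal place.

2.7 mcg/mL

f = (1/2)^(τ/t½) = (1/2)^(12/18) ≈ 0.6300.
C₀ = D/Vd = 520/275 ≈ 1.891 mcg/mL.
Before the 5th dose, 4 doses have been given. Superposition: Cmin = C₀·(f + f² + … + f^4).
≈ 1.891 × (0.6300 + 0.3969 + 0.2500 + 0.1575) ≈ 1.891 × 1.4344 ≈ 2.712 mcg/mL.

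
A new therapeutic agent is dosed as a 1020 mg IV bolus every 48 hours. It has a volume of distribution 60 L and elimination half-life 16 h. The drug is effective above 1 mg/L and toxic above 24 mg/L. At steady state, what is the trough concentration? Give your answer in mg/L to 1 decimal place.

The dosing interval is 3 half-lives, so f = 2^(−3) = 0.125.
At steady state, R = 1/(1 − 0.125) = 8/7.
Single-dose peak C₀ = D/Vd = 1020/60 = 17 mg/L.
Steady-state peak Cmax,ss = C₀·R = 17 × 8/7 ≈ 19.429 mg/L.
Steady-state trough Cmin,ss = Cmax,ss·f ≈ 19.429 × 0.125 ≈ 2.429 mg/L.
Trough 2.4 mg/L vs MEC 1 mg/L: adequate.

2.4 mg/L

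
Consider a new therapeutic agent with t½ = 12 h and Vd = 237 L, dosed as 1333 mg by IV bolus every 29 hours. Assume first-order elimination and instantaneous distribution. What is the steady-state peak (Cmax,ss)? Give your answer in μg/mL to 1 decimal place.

6.9 μg/mL

k = ln2/t½ = ln2/12 ≈ 0.057762 h⁻¹; fraction remaining f = e^(−kτ) = e^(−0.057762×29) ≈ 0.1873.
Accumulation ratio R = 1/(1 − f) ≈ 1/0.8127 ≈ 1.2305.
Single-dose peak C₀ = D/Vd = 1333/237 ≈ 5.624 μg/mL.
Steady-state peak Cmax,ss = C₀·R ≈ 5.624 × 1.2305 ≈ 6.920 μg/mL.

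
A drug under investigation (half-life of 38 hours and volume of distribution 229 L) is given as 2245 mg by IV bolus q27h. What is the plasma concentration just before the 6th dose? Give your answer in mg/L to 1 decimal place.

f = (1/2)^(τ/t½) = (1/2)^(27/38) ≈ 0.6111.
C₀ = D/Vd = 2245/229 ≈ 9.803 mg/L.
Before the 6th dose, 5 doses have been given. Superposition: Cmin = C₀·(f + f² + … + f^5).
≈ 9.803 × (0.6111 + 0.3734 + 0.2282 + 0.1395 + 0.0852) ≈ 9.803 × 1.4374 ≈ 14.091 mg/L.

14.1 mg/L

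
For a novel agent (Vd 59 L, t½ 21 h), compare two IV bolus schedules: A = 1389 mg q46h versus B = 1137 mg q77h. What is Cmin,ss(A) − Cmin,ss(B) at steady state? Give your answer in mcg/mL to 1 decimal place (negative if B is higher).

5.0 mcg/mL

Regimen A: f = (1/2)^(46/21) ≈ 0.2191; Cmin,ss = (1389/59)·f/(1−f) ≈ 6.605 mcg/mL.
Regimen B: f = (1/2)^(77/21) ≈ 0.0787; Cmin,ss = (1137/59)·f/(1−f) ≈ 1.646 mcg/mL.
Difference ≈ 6.605 − 1.646 ≈ 4.959 mcg/mL.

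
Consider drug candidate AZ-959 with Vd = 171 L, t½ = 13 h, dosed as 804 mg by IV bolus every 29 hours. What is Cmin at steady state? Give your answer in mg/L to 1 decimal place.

1.3 mg/L

τ/t½ = 29/13 ≈ 2.2308, so fraction remaining f = (1/2)^(29/13) ≈ 0.2130.
Single-dose peak C₀ = D/Vd = 804/171 ≈ 4.702 mg/L.
Steady-state trough Cmin,ss = C₀·f/(1−f) ≈ 4.702 × 0.2130/0.7870 ≈ 1.273 mg/L.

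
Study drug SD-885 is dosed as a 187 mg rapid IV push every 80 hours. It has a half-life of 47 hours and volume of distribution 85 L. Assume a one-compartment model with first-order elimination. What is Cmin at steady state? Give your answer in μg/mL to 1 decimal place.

k = ln2/t½ = ln2/47 ≈ 0.014748 h⁻¹; fraction remaining f = e^(−kτ) = e^(−0.014748×80) ≈ 0.3073.
Accumulation ratio R = 1/(1 − f) ≈ 1/0.6927 ≈ 1.4436.
Single-dose peak C₀ = D/Vd = 187/85 ≈ 2.200 μg/mL.
Cmax,ss = C₀/(1 − f) ≈ 2.200/0.6927 ≈ 3.176 μg/mL.
Steady-state trough Cmin,ss = Cmax,ss·f ≈ 3.176 × 0.3073 ≈ 0.976 μg/mL.

1.0 μg/mL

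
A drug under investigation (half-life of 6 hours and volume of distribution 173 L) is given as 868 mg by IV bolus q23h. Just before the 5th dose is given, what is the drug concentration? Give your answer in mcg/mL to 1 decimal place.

f = (1/2)^(τ/t½) = (1/2)^(23/6) ≈ 0.0702.
C₀ = D/Vd = 868/173 ≈ 5.017 mcg/mL.
Before the 5th dose, 4 doses have been given. Superposition: Cmin = C₀·(f + f² + … + f^4).
≈ 5.017 × (0.0702 + 0.0049 + 0.0003 + 0.0000) ≈ 5.017 × 0.0754 ≈ 0.378 mcg/mL.

0.4 mcg/mL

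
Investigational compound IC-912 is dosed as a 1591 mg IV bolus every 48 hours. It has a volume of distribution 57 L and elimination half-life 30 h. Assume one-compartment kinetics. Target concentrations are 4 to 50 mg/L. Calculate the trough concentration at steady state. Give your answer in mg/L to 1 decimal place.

13.7 mg/L

k = ln2/t½ = ln2/30 ≈ 0.023105 h⁻¹; fraction remaining f = e^(−kτ) = e^(−0.023105×48) ≈ 0.3299.
Single-dose peak C₀ = D/Vd = 1591/57 ≈ 27.912 mg/L.
Steady-state trough Cmin,ss = C₀·f/(1−f) ≈ 27.912 × 0.3299/0.6701 ≈ 13.741 mg/L.
Trough 13.7 mg/L vs MEC 4 mg/L: adequate.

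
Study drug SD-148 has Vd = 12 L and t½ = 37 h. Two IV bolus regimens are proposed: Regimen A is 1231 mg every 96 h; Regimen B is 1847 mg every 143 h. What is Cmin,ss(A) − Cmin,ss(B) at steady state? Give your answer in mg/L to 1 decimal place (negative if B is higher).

Regimen A: f = (1/2)^(96/37) ≈ 0.1656; Cmin,ss = (1231/12)·f/(1−f) ≈ 20.359 mg/L.
Regimen B: f = (1/2)^(143/37) ≈ 0.0686; Cmin,ss = (1847/12)·f/(1−f) ≈ 11.336 mg/L.
Difference ≈ 20.359 − 11.336 ≈ 9.023 mg/L.

9.0 mg/L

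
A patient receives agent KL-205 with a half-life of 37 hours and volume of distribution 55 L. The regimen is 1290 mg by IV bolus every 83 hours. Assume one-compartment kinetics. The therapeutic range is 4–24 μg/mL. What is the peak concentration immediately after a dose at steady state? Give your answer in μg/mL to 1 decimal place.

τ/t½ = 83/37 ≈ 2.2432, so fraction remaining f = (1/2)^(83/37) ≈ 0.2112.
At steady state, accumulation factor R = 1/(1 − e^(−kτ)) ≈ 1.2677.
Single-dose peak C₀ = D/Vd = 1290/55 ≈ 23.455 μg/mL.
Steady-state peak Cmax,ss = C₀·R ≈ 23.455 × 1.2677 ≈ 29.734 μg/mL.
Peak 29.7 μg/mL vs MTC 24 μg/mL: exceeds toxic threshold.

29.7 μg/mL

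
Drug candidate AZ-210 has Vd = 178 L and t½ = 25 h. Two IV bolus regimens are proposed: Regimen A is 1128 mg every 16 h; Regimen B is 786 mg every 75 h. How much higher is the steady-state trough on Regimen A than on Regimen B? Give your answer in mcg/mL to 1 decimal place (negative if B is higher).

Regimen A: f = (1/2)^(16/25) ≈ 0.6417; Cmin,ss = (1128/178)·f/(1−f) ≈ 11.349 mcg/mL.
Regimen B: f = (1/2)^(75/25) ≈ 0.1250; Cmin,ss = (786/178)·f/(1−f) ≈ 0.631 mcg/mL.
Difference ≈ 11.349 − 0.631 ≈ 10.718 mcg/mL.

10.7 mcg/mL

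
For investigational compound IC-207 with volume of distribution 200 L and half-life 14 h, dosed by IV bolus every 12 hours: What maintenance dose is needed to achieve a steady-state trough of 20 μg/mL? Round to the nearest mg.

3246 mg

τ/t½ = 12/14 ≈ 0.85714, so f = (1/2)^(12/14) ≈ 0.552045.
Cmin,ss = (D/Vd)·f/(1−f), so D = Cmin,ss·Vd·(1−f)/f.
D = 20 × 200 × (1−f)/f ≈ 20 × 200 × 0.81145 ≈ 3245.80 mg.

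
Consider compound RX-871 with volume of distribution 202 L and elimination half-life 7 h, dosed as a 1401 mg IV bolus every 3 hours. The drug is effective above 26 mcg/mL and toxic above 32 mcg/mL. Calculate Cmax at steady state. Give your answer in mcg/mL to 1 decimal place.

27.0 mcg/mL

Over one 3-h interval, 3/7 ≈ 0.42857 half-lives elapse, leaving f ≈ 0.7430 of each dose.
At steady state, accumulation factor R = 1/(1 − e^(−kτ)) ≈ 3.8911.
Each bolus raises the concentration by D/Vd = 1401/202 ≈ 6.936 mcg/mL.
Cmax,ss = C₀/(1 − f) ≈ 6.936/0.2570 ≈ 26.988 mcg/mL.
Peak 27.0 mcg/mL vs MTC 32 mcg/mL: below toxic threshold.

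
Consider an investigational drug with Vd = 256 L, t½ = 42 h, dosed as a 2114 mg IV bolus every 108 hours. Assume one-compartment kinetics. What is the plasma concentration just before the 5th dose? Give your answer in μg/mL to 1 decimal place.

f = (1/2)^(τ/t½) = (1/2)^(108/42) ≈ 0.1682.
C₀ = D/Vd = 2114/256 ≈ 8.258 μg/mL.
Before the 5th dose, 4 doses have been given. Superposition: Cmin = C₀·(f + f² + … + f^4).
≈ 8.258 × (0.1682 + 0.0283 + 0.0048 + 0.0008) ≈ 8.258 × 0.2021 ≈ 1.669 μg/mL.

1.7 μg/mL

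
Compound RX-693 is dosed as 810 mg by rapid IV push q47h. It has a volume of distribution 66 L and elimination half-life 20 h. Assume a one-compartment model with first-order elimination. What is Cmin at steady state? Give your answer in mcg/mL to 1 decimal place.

k = ln2/t½ = ln2/20 ≈ 0.034657 h⁻¹; fraction remaining f = e^(−kτ) = e^(−0.034657×47) ≈ 0.1961.
Accumulation ratio R = 1/(1 − f) ≈ 1/0.8039 ≈ 1.2439.
Single-dose peak C₀ = D/Vd = 810/66 ≈ 12.273 mcg/mL.
Cmax,ss = C₀/(1 − f) ≈ 12.273/0.8039 ≈ 15.267 mcg/mL.
Steady-state trough Cmin,ss = Cmax,ss·f ≈ 15.267 × 0.1961 ≈ 2.994 mcg/mL.

3.0 mcg/mL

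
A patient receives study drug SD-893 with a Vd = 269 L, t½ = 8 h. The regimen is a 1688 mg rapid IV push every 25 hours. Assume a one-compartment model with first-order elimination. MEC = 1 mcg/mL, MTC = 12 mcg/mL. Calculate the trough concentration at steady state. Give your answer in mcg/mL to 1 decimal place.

Over one 25-h interval, 25/8 ≈ 3.125 half-lives elapse, leaving f ≈ 0.1146 of each dose.
At steady state, accumulation factor R = 1/(1 − e^(−kτ)) ≈ 1.1294.
Each bolus raises the concentration by D/Vd = 1688/269 ≈ 6.275 mcg/mL.
Steady-state peak Cmax,ss = C₀·R ≈ 6.275 × 1.1294 ≈ 7.087 mcg/mL.
One interval later, Cmin,ss = Cmax,ss·e^(−kτ) ≈ 7.087 × 0.1146 ≈ 0.812 mcg/mL.
Trough 0.8 mcg/mL vs MEC 1 mcg/mL: subtherapeutic.

0.8 mcg/mL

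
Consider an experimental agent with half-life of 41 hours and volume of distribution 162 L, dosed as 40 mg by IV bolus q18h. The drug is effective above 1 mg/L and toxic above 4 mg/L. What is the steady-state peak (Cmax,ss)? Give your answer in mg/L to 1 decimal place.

0.9 mg/L

k = ln2/t½ = ln2/41 ≈ 0.016906 h⁻¹; fraction remaining f = e^(−kτ) = e^(−0.016906×18) ≈ 0.7376.
Accumulation ratio R = 1/(1 − f) ≈ 1/0.2624 ≈ 3.8110.
Each bolus raises the concentration by D/Vd = 40/162 ≈ 0.247 mg/L.
Steady-state peak Cmax,ss = C₀·R ≈ 0.247 × 3.8110 ≈ 0.941 mg/L.
Peak 0.9 mg/L vs MTC 4 mg/L: below toxic threshold.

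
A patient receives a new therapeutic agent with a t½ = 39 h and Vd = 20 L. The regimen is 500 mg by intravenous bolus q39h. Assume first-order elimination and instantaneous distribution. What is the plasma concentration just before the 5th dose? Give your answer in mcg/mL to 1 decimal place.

f = (1/2)^(τ/t½) = (1/2)^(39/39) ≈ 0.5000.
C₀ = D/Vd = 500/20 ≈ 25.000 mcg/mL.
Before the 5th dose, 4 doses have been given. Superposition: Cmin = C₀·(f + f² + … + f^4).
≈ 25.000 × (0.5000 + 0.2500 + 0.1250 + 0.0625) ≈ 25.000 × 0.9375 ≈ 23.438 mcg/mL.

23.4 mcg/mL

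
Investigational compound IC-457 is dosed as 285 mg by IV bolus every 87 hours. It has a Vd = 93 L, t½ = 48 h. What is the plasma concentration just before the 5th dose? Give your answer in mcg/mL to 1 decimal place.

1.2 mcg/mL

f = (1/2)^(τ/t½) = (1/2)^(87/48) ≈ 0.2847.
C₀ = D/Vd = 285/93 ≈ 3.065 mcg/mL.
Before the 5th dose, 4 doses have been given. Superposition: Cmin = C₀·(f + f² + … + f^4).
≈ 3.065 × (0.2847 + 0.0811 + 0.0231 + 0.0066) ≈ 3.065 × 0.3955 ≈ 1.212 mcg/mL.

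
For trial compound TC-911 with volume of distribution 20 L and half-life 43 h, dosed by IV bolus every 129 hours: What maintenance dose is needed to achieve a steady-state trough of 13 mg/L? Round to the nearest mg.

1820 mg

τ/t½ = 129/43 ≈ 3, so f = (1/2)^(129/43) ≈ 0.125000.
Cmin,ss = (D/Vd)·f/(1−f), so D = Cmin,ss·Vd·(1−f)/f.
D = 13 × 20 × (1−f)/f ≈ 13 × 20 × 7.00000 ≈ 1820.00 mg.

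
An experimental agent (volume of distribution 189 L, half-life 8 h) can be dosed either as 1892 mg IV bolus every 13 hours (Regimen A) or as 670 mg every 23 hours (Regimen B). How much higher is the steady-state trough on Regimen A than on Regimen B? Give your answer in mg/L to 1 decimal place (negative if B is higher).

4.2 mg/L

Regimen A: f = (1/2)^(13/8) ≈ 0.3242; Cmin,ss = (1892/189)·f/(1−f) ≈ 4.802 mg/L.
Regimen B: f = (1/2)^(23/8) ≈ 0.1363; Cmin,ss = (670/189)·f/(1−f) ≈ 0.559 mg/L.
Difference ≈ 4.802 − 0.559 ≈ 4.243 mg/L.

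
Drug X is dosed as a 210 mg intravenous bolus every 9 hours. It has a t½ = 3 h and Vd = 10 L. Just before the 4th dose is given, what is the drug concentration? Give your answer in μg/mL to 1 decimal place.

3.0 μg/mL

f = (1/2)^(τ/t½) = (1/2)^(9/3) ≈ 0.1250.
C₀ = D/Vd = 210/10 ≈ 21.000 μg/mL.
Before the 4th dose, 3 doses have been given. Superposition: Cmin = C₀·(f + f² + … + f^3).
≈ 21.000 × (0.1250 + 0.0156 + 0.0020) ≈ 21.000 × 0.1426 ≈ 2.995 μg/mL.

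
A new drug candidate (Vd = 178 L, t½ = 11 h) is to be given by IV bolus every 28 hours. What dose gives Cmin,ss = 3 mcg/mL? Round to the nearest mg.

τ/t½ = 28/11 ≈ 2.5455, so f = (1/2)^(28/11) ≈ 0.171294.
Cmin,ss = (D/Vd)·f/(1−f), so D = Cmin,ss·Vd·(1−f)/f.
D = 3 × 178 × (1−f)/f ≈ 3 × 178 × 4.83792 ≈ 2583.45 mg.

2583 mg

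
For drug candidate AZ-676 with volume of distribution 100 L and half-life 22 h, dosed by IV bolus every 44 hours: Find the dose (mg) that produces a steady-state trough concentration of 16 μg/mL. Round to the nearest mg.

τ/t½ = 44/22 ≈ 2, so f = (1/2)^(44/22) ≈ 0.250000.
Cmin,ss = (D/Vd)·f/(1−f), so D = Cmin,ss·Vd·(1−f)/f.
D = 16 × 100 × (1−f)/f ≈ 16 × 100 × 3.00000 ≈ 4800.00 mg.

4800 mg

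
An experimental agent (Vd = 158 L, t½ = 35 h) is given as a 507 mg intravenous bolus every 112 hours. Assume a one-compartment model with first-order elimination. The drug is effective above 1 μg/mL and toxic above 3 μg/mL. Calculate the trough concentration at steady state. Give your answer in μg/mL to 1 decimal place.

0.4 μg/mL

τ/t½ = 112/35 ≈ 3.2, so fraction remaining f = (1/2)^(112/35) ≈ 0.1088.
Each bolus raises the concentration by D/Vd = 507/158 ≈ 3.209 μg/mL.
Steady-state trough Cmin,ss = C₀·f/(1−f) ≈ 3.209 × 0.1088/0.8912 ≈ 0.392 μg/mL.
Trough 0.4 μg/mL vs MEC 1 μg/mL: subtherapeutic.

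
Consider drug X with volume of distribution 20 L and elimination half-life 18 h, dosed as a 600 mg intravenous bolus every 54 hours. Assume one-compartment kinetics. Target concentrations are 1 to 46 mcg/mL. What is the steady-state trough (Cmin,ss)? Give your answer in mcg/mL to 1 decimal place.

4.3 mcg/mL

τ = 54 h = 3 half-lives, so f = (1/2)^3 = 0.125.
At steady state, R = 1/(1 − 0.125) = 8/7.
Single-dose peak C₀ = D/Vd = 600/20 = 30 mcg/mL.
Steady-state peak Cmax,ss = C₀·R = 30 × 8/7 ≈ 34.286 mcg/mL.
Steady-state trough Cmin,ss = Cmax,ss·f ≈ 34.286 × 0.125 ≈ 4.286 mcg/mL.
Trough 4.3 mcg/mL vs MEC 1 mcg/mL: adequate.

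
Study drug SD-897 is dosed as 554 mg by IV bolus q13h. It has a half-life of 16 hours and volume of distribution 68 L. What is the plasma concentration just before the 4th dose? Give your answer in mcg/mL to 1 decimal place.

f = (1/2)^(τ/t½) = (1/2)^(13/16) ≈ 0.5694.
C₀ = D/Vd = 554/68 ≈ 8.147 mcg/mL.
Before the 4th dose, 3 doses have been given. Superposition: Cmin = C₀·(f + f² + … + f^3).
≈ 8.147 × (0.5694 + 0.3242 + 0.1846) ≈ 8.147 × 1.0782 ≈ 8.784 mcg/mL.

8.8 mcg/mL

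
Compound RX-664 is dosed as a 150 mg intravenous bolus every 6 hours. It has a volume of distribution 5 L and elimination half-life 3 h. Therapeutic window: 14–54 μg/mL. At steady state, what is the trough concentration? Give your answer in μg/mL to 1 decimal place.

τ = 6 h = 2 half-lives, so f = (1/2)^2 = 0.25.
At steady state, R = 1/(1 − 0.25) = 4/3.
Single-dose peak C₀ = D/Vd = 150/5 = 30 μg/mL.
Steady-state peak Cmax,ss = C₀·R = 30 × 4/3 ≈ 40.000 μg/mL.
Steady-state trough Cmin,ss = Cmax,ss·f ≈ 40.000 × 0.25 ≈ 10.000 μg/mL.
Trough 10.0 μg/mL vs MEC 14 μg/mL: subtherapeutic.

10.0 μg/mL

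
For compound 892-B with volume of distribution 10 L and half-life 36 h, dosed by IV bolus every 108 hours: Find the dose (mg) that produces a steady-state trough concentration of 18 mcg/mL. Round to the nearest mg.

1260 mg

τ/t½ = 108/36 ≈ 3, so f = (1/2)^(108/36) ≈ 0.125000.
Cmin,ss = (D/Vd)·f/(1−f), so D = Cmin,ss·Vd·(1−f)/f.
D = 18 × 10 × (1−f)/f ≈ 18 × 10 × 7.00000 ≈ 1260.00 mg.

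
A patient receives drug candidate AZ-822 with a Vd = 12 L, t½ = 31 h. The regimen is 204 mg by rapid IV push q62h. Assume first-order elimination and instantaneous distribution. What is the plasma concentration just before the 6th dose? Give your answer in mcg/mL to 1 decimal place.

f = (1/2)^(τ/t½) = (1/2)^(62/31) ≈ 0.2500.
C₀ = D/Vd = 204/12 ≈ 17.000 mcg/mL.
Before the 6th dose, 5 doses have been given. Superposition: Cmin = C₀·(f + f² + … + f^5).
≈ 17.000 × (0.2500 + 0.0625 + 0.0156 + 0.0039 + 0.0010) ≈ 17.000 × 0.3330 ≈ 5.661 mcg/mL.

5.7 mcg/mL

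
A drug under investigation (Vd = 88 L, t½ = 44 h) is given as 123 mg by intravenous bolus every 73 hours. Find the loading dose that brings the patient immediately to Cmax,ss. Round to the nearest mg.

f = (1/2)^(73/44) ≈ 0.316639; accumulation ratio R = 1/(1−f) ≈ 1.46336.
Loading dose to hit Cmax,ss on first dose: D_load = D_maint·R ≈ 123 × 1.46336 ≈ 179.99 mg.

180 mg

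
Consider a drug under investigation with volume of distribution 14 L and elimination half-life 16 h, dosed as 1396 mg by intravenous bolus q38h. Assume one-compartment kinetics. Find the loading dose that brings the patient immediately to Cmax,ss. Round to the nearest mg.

1729 mg

f = (1/2)^(38/16) ≈ 0.192776; accumulation ratio R = 1/(1−f) ≈ 1.23881.
Loading dose to hit Cmax,ss on first dose: D_load = D_maint·R ≈ 1396 × 1.23881 ≈ 1729.38 mg.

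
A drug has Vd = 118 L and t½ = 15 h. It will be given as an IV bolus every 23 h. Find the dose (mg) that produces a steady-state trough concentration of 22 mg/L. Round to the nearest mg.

4918 mg

τ/t½ = 23/15 ≈ 1.5333, so f = (1/2)^(23/15) ≈ 0.345478.
Cmin,ss = (D/Vd)·f/(1−f), so D = Cmin,ss·Vd·(1−f)/f.
D = 22 × 118 × (1−f)/f ≈ 22 × 118 × 1.89454 ≈ 4918.23 mg.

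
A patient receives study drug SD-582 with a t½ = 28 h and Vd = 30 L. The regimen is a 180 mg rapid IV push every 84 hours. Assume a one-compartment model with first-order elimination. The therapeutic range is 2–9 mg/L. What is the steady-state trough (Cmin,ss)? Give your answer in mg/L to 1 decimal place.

0.9 mg/L

The dosing interval is 3 half-lives, so f = 2^(−3) = 0.125.
Accumulation ratio R = 1/(1 − f) = 1/0.875 = 8/7.
Single-dose peak C₀ = D/Vd = 180/30 = 6 mg/L.
Steady-state peak Cmax,ss = C₀·R = 6 × 8/7 ≈ 6.857 mg/L.
Steady-state trough Cmin,ss = Cmax,ss·f ≈ 6.857 × 0.125 ≈ 0.857 mg/L.
Trough 0.9 mg/L vs MEC 2 mg/L: subtherapeutic.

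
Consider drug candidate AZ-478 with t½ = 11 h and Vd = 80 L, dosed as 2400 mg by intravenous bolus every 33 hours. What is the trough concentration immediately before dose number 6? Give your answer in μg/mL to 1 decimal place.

4.3 μg/mL

f = (1/2)^(τ/t½) = (1/2)^(33/11) ≈ 0.1250.
C₀ = D/Vd = 2400/80 ≈ 30.000 μg/mL.
Before the 6th dose, 5 doses have been given. Superposition: Cmin = C₀·(f + f² + … + f^5).
≈ 30.000 × (0.1250 + 0.0156 + 0.0020 + 0.0002 + 0.0000) ≈ 30.000 × 0.1428 ≈ 4.284 μg/mL.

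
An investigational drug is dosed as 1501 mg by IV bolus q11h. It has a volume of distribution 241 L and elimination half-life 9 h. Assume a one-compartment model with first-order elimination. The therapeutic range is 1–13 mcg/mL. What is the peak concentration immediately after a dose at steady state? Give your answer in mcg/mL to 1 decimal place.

k = ln2/t½ = ln2/9 ≈ 0.077016 h⁻¹; fraction remaining f = e^(−kτ) = e^(−0.077016×11) ≈ 0.4286.
At steady state, accumulation factor R = 1/(1 − e^(−kτ)) ≈ 1.7501.
Each bolus raises the concentration by D/Vd = 1501/241 ≈ 6.228 mcg/mL.
Steady-state peak Cmax,ss = C₀·R ≈ 6.228 × 1.7501 ≈ 10.900 mcg/mL.
Peak 10.9 mcg/mL vs MTC 13 mcg/mL: below toxic threshold.

10.9 mcg/mL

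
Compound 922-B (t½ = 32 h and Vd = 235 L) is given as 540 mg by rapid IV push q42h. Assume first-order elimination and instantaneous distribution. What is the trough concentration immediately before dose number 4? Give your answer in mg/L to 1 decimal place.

f = (1/2)^(τ/t½) = (1/2)^(42/32) ≈ 0.4026.
C₀ = D/Vd = 540/235 ≈ 2.298 mg/L.
Before the 4th dose, 3 doses have been given. Superposition: Cmin = C₀·(f + f² + … + f^3).
≈ 2.298 × (0.4026 + 0.1621 + 0.0653) ≈ 2.298 × 0.6300 ≈ 1.448 mg/L.

1.4 mg/L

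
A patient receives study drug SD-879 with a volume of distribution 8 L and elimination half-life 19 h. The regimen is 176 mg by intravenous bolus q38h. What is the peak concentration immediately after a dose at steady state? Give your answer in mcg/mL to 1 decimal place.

29.3 mcg/mL

τ = 38 h = 2 half-lives, so f = (1/2)^2 = 0.25.
At steady state, R = 1/(1 − 0.25) = 4/3.
Single-dose peak C₀ = D/Vd = 176/8 = 22 mcg/mL.
Steady-state peak Cmax,ss = C₀·R = 22 × 4/3 ≈ 29.333 mcg/mL.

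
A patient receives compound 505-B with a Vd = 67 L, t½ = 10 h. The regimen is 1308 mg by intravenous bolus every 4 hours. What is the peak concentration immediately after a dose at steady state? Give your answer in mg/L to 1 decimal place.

k = ln2/t½ = ln2/10 ≈ 0.069315 h⁻¹; fraction remaining f = e^(−kτ) = e^(−0.069315×4) ≈ 0.7579.
At steady state, accumulation factor R = 1/(1 − e^(−kτ)) ≈ 4.1305.
Single-dose peak C₀ = D/Vd = 1308/67 ≈ 19.522 mg/L.
Cmax,ss = C₀/(1 − f) ≈ 19.522/0.2421 ≈ 80.636 mg/L.

80.6 mg/L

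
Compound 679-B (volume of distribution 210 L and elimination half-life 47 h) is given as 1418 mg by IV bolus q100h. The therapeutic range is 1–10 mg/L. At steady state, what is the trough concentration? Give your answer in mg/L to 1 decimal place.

τ/t½ = 100/47 ≈ 2.1277, so fraction remaining f = (1/2)^(100/47) ≈ 0.2288.
At steady state, accumulation factor R = 1/(1 − e^(−kτ)) ≈ 1.2967.
Single-dose peak C₀ = D/Vd = 1418/210 ≈ 6.752 mg/L.
Cmax,ss = C₀/(1 − f) ≈ 6.752/0.7712 ≈ 8.755 mg/L.
One interval later, Cmin,ss = Cmax,ss·e^(−kτ) ≈ 8.755 × 0.2288 ≈ 2.003 mg/L.
Trough 2.0 mg/L vs MEC 1 mg/L: adequate.

2.0 mg/L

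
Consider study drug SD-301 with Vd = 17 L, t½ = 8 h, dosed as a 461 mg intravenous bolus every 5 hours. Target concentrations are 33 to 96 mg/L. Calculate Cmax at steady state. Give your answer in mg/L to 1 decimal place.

τ/t½ = 5/8 ≈ 0.625, so fraction remaining f = (1/2)^(5/8) ≈ 0.6484.
Accumulation ratio R = 1/(1 − f) ≈ 1/0.3516 ≈ 2.8441.
Single-dose peak C₀ = D/Vd = 461/17 ≈ 27.118 mg/L.
Steady-state peak Cmax,ss = C₀·R ≈ 27.118 × 2.8441 ≈ 77.126 mg/L.
Peak 77.1 mg/L vs MTC 96 mg/L: below toxic threshold.

77.1 mg/L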